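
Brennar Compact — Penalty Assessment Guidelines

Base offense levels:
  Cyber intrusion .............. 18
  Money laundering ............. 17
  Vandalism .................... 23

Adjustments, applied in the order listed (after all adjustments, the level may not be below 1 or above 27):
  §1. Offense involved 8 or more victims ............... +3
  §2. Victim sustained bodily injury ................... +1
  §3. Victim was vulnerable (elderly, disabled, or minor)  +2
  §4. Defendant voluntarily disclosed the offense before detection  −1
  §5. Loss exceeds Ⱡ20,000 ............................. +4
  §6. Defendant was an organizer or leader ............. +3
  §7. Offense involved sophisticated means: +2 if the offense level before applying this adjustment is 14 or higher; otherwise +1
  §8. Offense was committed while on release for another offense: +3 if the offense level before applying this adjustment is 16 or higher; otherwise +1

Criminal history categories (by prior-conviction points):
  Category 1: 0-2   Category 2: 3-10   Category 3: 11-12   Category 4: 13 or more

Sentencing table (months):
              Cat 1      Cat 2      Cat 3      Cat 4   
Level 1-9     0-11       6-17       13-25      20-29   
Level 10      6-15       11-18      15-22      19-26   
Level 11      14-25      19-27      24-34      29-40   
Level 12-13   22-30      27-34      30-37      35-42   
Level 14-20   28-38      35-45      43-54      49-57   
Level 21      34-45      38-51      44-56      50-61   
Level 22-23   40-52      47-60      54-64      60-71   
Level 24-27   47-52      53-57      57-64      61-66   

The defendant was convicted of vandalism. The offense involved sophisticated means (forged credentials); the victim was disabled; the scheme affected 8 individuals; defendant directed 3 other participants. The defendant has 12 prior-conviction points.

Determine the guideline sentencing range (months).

57-64 months

Base offense level for vandalism: 23.
§1 applies: 23 + 3 = 26.
§2 does not apply.
§3 applies: 26 + 2 = 28.
§5 does not apply.
§6 applies: 28 + 3 = 31.
§7 applies (level before this adjustment is 31 ≥ 14, so +2): 31 + 2 = 33.
Level 33 exceeds the maximum of 27; capped at 27.
Final offense level: 27.
Criminal history: 12 prior points → Category 3 (11-12).
Level 27 falls in the 24-27 band.
Grid: Level 24-27 × Category 3 = 57-64 months.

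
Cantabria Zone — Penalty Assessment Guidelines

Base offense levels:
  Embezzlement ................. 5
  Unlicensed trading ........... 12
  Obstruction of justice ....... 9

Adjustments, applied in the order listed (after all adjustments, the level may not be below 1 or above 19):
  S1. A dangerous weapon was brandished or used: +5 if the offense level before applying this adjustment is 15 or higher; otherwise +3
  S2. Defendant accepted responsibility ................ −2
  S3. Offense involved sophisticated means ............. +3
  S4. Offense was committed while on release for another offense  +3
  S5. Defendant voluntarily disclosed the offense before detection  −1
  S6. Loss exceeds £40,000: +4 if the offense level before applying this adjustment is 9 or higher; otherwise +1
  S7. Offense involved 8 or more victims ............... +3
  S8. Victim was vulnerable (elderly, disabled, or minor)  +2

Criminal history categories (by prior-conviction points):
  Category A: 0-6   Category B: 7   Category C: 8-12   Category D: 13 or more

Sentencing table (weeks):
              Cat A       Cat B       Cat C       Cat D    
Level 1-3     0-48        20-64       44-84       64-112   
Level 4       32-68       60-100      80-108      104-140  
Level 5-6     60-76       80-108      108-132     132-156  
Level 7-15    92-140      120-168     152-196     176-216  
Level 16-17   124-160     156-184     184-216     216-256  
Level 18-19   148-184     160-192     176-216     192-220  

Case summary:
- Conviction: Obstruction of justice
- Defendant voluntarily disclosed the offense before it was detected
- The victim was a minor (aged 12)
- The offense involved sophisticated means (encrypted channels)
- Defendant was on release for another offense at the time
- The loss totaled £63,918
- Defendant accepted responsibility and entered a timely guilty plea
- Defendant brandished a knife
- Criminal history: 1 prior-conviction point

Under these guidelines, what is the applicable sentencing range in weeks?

148-184 weeks

Base offense level for obstruction of justice: 9.
S1 applies (level before this adjustment is 9 < 15, so +3): 9 + 3 = 12.
S2 applies: 12 − 2 = 10.
S3 applies: 10 + 3 = 13.
S4 applies: 13 + 3 = 16.
S5 applies: 16 − 1 = 15.
S6 applies (level before this adjustment is 15 ≥ 9, so +4): 15 + 4 = 19.
S7 does not apply.
S8 applies: 19 + 2 = 21.
Level 21 exceeds the maximum of 19; capped at 19.
Final offense level: 19.
Criminal history: 1 prior point → Category A (0-6).
Level 19 falls in the 18-19 band.
Grid: Level 18-19 × Category A = 148-184 weeks.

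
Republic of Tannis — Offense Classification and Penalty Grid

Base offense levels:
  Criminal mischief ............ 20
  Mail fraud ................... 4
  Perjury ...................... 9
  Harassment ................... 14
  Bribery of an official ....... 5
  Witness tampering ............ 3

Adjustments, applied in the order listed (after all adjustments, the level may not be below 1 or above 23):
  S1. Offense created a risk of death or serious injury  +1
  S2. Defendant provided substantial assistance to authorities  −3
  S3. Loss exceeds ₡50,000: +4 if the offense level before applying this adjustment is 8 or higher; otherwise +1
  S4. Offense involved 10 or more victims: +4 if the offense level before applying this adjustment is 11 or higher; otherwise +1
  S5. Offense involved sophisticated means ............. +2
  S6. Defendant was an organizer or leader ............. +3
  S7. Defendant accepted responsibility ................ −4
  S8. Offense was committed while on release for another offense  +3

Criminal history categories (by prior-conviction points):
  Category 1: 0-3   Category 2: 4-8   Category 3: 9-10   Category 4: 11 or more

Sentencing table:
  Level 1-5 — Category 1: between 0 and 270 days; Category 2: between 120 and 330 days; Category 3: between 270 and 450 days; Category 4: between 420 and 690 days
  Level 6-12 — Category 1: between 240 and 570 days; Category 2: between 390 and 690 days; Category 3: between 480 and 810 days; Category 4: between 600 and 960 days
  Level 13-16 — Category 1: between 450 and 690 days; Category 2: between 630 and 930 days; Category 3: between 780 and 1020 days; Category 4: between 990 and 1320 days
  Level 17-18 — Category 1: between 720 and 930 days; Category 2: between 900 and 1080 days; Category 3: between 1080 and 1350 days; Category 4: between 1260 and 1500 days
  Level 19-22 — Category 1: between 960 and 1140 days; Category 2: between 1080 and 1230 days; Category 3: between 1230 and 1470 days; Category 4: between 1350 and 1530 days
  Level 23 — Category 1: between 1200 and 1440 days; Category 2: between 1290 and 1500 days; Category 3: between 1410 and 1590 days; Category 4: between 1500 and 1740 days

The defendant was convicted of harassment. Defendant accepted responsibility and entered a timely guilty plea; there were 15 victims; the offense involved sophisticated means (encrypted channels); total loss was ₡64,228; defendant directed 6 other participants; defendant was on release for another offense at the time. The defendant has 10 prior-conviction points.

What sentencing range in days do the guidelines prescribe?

1410-1590 days

Base offense level for harassment: 14.
S1 does not apply.
S2 does not apply.
S3 applies (level before this adjustment is 14 ≥ 8, so +4): 14 + 4 = 18.
S4 applies (level before this adjustment is 18 ≥ 11, so +4): 18 + 4 = 22.
S5 applies: 22 + 2 = 24.
S6 applies: 24 + 3 = 27.
S7 applies: 27 − 4 = 23.
S8 applies: 23 + 3 = 26.
Level 26 exceeds the maximum of 23; capped at 23.
Final offense level: 23.
Criminal history: 10 prior points → Category 3 (9-10).
Level 23 falls in the 23 band.
Grid: Level 23 × Category 3 = 1410-1590 days.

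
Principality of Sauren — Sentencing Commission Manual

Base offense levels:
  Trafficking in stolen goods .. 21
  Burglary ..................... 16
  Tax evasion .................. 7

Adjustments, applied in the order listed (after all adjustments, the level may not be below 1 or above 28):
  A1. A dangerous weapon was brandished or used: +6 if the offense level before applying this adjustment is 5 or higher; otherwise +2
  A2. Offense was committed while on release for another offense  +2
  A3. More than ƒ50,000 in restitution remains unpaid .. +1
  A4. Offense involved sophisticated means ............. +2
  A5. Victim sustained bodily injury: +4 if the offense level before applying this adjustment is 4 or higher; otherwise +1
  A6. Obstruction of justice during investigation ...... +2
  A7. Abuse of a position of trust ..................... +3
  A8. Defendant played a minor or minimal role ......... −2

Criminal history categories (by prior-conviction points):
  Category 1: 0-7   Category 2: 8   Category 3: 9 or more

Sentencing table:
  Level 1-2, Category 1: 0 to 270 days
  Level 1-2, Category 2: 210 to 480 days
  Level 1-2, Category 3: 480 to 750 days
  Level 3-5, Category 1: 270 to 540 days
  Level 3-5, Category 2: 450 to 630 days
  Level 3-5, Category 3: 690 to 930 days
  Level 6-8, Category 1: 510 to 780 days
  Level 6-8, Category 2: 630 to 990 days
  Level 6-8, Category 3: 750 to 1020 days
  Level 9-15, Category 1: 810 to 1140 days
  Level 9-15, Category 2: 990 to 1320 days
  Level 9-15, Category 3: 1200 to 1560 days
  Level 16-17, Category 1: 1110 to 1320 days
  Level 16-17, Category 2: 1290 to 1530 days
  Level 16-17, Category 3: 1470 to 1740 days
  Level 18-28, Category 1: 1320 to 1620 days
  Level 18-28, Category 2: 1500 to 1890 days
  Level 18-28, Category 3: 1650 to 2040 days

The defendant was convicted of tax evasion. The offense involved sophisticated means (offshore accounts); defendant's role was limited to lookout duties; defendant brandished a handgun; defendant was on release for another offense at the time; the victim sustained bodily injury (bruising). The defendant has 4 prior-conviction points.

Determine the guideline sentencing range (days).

Base offense level for tax evasion: 7.
A1 applies (level before this adjustment is 7 ≥ 5, so +6): 7 + 6 = 13.
A2 applies: 13 + 2 = 15.
A4 applies: 15 + 2 = 17.
A5 applies (level before this adjustment is 17 ≥ 4, so +4): 17 + 4 = 21.
A7 does not apply.
A8 applies: 21 − 2 = 19.
Final offense level: 19.
Criminal history: 4 prior points → Category 1 (0-7).
Level 19 falls in the 18-28 band.
Grid: Level 18-28 × Category 1 = 1320-1620 days.

1320-1620 days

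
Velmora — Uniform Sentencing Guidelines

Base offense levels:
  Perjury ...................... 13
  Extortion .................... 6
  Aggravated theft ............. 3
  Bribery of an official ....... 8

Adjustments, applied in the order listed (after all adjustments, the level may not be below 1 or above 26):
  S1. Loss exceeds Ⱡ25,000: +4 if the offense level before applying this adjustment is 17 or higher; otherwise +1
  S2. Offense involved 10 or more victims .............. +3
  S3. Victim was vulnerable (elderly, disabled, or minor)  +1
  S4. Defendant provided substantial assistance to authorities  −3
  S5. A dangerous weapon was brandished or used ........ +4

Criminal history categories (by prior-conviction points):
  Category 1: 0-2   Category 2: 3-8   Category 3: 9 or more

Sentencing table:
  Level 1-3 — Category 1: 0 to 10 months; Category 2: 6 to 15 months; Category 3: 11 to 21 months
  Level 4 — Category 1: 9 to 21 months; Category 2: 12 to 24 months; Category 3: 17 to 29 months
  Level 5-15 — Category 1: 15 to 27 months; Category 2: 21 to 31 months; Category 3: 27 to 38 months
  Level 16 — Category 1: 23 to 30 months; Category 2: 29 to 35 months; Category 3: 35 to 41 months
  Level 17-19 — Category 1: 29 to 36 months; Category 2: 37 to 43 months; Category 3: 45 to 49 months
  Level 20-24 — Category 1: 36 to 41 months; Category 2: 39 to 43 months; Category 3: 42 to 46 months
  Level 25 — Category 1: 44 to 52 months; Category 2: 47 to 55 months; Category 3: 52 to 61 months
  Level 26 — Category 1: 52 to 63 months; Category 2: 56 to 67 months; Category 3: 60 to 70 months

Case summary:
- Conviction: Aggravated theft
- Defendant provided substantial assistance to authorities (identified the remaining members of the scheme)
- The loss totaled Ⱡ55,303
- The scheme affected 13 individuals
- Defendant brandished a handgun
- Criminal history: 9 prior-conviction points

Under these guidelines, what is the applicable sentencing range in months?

Base offense level for aggravated theft: 3.
S1 applies (level before this adjustment is 3 < 17, so +1): 3 + 1 = 4.
S2 applies: 4 + 3 = 7.
S3 does not apply.
S4 applies: 7 − 3 = 4.
S5 applies: 4 + 4 = 8.
Final offense level: 8.
Criminal history: 9 prior points → Category 3 (9+).
Level 8 falls in the 5-15 band.
Grid: Level 5-15 × Category 3 = 27-38 months.

27-38 months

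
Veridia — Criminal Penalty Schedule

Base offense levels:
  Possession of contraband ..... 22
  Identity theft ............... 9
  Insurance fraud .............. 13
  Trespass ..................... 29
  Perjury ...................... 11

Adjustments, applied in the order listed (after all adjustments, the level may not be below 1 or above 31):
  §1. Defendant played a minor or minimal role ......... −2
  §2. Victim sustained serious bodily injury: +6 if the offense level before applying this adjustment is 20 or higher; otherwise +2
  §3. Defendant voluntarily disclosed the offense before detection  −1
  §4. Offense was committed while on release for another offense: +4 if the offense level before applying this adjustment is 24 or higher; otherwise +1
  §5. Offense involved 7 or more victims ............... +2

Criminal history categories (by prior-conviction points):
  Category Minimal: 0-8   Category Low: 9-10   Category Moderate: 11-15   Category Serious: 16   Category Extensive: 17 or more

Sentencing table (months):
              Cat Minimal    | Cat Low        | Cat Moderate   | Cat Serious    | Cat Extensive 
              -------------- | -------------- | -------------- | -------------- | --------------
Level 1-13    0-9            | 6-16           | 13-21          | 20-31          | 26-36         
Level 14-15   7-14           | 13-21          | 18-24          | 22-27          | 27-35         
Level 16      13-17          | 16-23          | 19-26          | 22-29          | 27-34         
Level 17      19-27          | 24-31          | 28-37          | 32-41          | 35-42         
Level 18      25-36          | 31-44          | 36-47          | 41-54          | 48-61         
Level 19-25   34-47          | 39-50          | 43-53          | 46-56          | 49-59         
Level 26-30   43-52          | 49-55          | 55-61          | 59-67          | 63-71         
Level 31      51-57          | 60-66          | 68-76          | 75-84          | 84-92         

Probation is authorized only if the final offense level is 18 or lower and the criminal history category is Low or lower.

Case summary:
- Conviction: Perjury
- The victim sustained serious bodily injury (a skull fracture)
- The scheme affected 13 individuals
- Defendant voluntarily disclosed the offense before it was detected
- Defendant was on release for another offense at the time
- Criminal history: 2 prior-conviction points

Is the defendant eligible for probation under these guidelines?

Base offense level for perjury: 11.
§2 applies (level before this adjustment is 11 < 20, so +2): 11 + 2 = 13.
§3 applies: 13 − 1 = 12.
§4 applies (level before this adjustment is 12 < 24, so +1): 12 + 1 = 13.
§5 applies: 13 + 2 = 15.
Final offense level: 15.
Criminal history: 2 prior points → Category Minimal (0-8).
Level 15 falls in the 14-15 band.
Grid: Level 14-15 × Category Minimal = 7-14 months.
Probation check: level 15 ≤ 18 and category Minimal ≤ Low → eligible.

Yes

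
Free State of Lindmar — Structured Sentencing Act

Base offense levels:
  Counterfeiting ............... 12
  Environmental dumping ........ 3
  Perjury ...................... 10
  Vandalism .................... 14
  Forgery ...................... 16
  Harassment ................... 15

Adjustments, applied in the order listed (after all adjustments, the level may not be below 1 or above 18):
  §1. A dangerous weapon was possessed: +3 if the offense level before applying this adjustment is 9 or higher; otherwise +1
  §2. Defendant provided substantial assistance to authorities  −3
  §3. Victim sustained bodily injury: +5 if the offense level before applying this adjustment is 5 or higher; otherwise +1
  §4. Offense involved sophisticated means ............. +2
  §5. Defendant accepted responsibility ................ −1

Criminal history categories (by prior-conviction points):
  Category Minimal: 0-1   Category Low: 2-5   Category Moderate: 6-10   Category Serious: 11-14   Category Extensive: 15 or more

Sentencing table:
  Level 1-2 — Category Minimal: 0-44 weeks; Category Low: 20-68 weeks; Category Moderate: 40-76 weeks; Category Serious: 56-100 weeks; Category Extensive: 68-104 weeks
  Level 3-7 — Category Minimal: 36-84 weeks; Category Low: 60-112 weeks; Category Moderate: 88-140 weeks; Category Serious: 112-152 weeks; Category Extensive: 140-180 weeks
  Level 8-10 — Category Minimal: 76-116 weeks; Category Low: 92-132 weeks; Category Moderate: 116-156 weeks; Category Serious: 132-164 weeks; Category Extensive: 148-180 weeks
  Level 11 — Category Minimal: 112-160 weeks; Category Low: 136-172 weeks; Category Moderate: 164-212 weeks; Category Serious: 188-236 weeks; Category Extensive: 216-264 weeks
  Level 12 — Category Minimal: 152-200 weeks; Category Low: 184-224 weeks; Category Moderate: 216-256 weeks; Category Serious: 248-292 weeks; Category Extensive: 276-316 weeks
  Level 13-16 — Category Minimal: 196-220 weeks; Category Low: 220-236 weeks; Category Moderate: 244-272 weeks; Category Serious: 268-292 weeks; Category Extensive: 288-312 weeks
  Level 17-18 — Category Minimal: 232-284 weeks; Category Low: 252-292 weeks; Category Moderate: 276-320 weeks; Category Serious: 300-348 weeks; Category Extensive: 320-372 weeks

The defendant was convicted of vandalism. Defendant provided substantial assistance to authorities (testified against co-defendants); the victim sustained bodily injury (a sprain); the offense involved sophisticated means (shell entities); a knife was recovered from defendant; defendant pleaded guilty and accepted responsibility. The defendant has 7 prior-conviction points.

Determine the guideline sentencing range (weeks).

Base offense level for vandalism: 14.
§1 applies (level before this adjustment is 14 ≥ 9, so +3): 14 + 3 = 17.
§2 applies: 17 − 3 = 14.
§3 applies (level before this adjustment is 14 ≥ 5, so +5): 14 + 5 = 19.
§4 applies: 19 + 2 = 21.
§5 applies: 21 − 1 = 20.
Level 20 exceeds the maximum of 18; capped at 18.
Final offense level: 18.
Criminal history: 7 prior points → Category Moderate (6-10).
Level 18 falls in the 17-18 band.
Grid: Level 17-18 × Category Moderate = 276-320 weeks.

276-320 weeks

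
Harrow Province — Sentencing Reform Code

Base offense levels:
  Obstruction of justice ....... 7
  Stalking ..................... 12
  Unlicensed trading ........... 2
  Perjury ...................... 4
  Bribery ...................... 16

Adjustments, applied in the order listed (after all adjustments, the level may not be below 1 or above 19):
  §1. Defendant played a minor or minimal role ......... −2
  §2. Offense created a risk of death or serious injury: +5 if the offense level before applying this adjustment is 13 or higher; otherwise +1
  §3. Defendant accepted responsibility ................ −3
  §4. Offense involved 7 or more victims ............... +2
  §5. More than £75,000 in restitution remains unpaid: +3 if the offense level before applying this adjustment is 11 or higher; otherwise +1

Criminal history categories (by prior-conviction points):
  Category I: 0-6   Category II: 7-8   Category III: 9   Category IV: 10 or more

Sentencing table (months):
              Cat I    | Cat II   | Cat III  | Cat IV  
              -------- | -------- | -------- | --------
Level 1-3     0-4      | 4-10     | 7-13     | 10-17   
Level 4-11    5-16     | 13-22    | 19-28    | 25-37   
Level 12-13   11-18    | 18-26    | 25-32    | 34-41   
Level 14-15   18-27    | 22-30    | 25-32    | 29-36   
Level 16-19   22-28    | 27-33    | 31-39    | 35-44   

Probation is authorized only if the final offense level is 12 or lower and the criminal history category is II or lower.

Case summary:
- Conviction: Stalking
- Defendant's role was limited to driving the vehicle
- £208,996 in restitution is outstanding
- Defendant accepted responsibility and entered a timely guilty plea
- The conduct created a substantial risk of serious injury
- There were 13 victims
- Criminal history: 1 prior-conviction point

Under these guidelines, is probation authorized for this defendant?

Base offense level for stalking: 12.
§1 applies: 12 − 2 = 10.
§2 applies (level before this adjustment is 10 < 13, so +1): 10 + 1 = 11.
§3 applies: 11 − 3 = 8.
§4 applies: 8 + 2 = 10.
§5 applies (level before this adjustment is 10 < 11, so +1): 10 + 1 = 11.
Final offense level: 11.
Criminal history: 1 prior point → Category I (0-6).
Level 11 falls in the 4-11 band.
Grid: Level 4-11 × Category I = 5-16 months.
Probation check: level 11 ≤ 12 and category I ≤ II → eligible.

Yes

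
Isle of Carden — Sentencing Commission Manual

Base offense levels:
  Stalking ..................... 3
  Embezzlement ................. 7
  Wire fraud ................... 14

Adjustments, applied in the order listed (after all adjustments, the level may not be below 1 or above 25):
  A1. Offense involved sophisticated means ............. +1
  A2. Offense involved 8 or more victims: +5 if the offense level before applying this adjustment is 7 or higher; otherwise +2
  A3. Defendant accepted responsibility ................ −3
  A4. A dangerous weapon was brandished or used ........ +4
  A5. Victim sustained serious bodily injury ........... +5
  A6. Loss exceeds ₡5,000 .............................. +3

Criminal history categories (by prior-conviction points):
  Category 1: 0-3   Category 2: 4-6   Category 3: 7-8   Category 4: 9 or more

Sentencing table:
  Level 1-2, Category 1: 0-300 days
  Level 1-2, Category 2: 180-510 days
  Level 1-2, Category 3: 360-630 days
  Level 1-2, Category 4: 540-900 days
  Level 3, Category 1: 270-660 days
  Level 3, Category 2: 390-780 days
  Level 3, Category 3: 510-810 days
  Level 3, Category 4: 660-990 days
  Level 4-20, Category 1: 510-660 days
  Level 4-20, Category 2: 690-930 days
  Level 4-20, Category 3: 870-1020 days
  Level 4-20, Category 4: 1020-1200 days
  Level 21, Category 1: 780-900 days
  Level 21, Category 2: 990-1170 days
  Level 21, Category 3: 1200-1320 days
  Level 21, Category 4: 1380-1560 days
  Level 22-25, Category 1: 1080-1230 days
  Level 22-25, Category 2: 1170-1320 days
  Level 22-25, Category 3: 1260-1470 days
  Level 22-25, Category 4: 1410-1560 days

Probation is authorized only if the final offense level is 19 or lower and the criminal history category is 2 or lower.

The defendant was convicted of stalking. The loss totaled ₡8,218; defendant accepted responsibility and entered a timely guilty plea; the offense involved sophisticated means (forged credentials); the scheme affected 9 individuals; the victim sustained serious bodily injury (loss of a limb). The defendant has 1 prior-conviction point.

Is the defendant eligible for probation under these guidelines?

Yes

Base offense level for stalking: 3.
A1 applies: 3 + 1 = 4.
A2 applies (level before this adjustment is 4 < 7, so +2): 4 + 2 = 6.
A3 applies: 6 − 3 = 3.
A4 does not apply.
A5 applies: 3 + 5 = 8.
A6 applies: 8 + 3 = 11.
Final offense level: 11.
Criminal history: 1 prior point → Category 1 (0-3).
Level 11 falls in the 4-20 band.
Grid: Level 4-20 × Category 1 = 510-660 days.
Probation check: level 11 ≤ 19 and category 1 ≤ 2 → eligible.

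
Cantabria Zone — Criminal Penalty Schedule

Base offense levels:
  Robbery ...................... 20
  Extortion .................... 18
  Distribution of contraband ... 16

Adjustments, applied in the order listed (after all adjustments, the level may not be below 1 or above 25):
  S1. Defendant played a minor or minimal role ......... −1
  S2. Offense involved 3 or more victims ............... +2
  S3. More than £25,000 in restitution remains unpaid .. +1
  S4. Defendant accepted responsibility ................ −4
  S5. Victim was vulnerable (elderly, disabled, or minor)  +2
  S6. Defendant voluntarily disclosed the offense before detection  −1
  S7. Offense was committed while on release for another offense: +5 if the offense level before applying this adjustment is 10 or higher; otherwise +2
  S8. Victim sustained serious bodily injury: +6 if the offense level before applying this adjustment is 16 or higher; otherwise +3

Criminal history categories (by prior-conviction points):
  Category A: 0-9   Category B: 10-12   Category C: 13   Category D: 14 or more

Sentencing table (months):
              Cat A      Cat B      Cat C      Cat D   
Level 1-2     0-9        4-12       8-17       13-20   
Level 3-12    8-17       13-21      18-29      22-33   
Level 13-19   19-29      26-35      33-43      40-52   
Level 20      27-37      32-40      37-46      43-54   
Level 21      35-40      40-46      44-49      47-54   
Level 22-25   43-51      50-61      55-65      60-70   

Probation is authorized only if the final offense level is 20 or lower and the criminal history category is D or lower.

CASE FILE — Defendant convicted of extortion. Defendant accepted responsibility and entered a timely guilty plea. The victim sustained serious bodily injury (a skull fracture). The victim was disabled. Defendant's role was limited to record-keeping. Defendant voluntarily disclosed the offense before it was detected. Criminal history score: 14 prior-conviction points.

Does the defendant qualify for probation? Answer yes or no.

Base offense level for extortion: 18.
S1 applies: 18 − 1 = 17.
S4 applies: 17 − 4 = 13.
S5 applies: 13 + 2 = 15.
S6 applies: 15 − 1 = 14.
S7 does not apply.
S8 applies (level before this adjustment is 14 < 16, so +3): 14 + 3 = 17.
Final offense level: 17.
Criminal history: 14 prior points → Category D (14+).
Level 17 falls in the 13-19 band.
Grid: Level 13-19 × Category D = 40-52 months.
Probation check: level 17 ≤ 20 and category D ≤ D → eligible.

Yes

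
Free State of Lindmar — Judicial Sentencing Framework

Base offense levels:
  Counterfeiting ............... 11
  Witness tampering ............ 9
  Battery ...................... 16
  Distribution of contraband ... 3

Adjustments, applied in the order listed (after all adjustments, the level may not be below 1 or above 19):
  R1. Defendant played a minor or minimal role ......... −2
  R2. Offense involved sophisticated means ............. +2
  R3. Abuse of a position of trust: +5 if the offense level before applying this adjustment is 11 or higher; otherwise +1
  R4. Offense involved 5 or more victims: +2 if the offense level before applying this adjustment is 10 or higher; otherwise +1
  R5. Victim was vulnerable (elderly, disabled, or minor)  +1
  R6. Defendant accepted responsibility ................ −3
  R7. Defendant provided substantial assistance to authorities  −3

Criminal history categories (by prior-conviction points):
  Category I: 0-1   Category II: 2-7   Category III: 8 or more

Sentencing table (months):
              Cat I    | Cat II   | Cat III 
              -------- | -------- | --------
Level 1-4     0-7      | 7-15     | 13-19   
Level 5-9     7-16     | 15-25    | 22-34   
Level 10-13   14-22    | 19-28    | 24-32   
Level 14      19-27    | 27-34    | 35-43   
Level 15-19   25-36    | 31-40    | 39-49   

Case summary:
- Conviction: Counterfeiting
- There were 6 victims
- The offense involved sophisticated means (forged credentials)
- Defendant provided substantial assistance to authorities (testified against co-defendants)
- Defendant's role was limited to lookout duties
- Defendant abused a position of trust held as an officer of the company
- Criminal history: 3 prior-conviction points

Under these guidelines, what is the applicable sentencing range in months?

Base offense level for counterfeiting: 11.
R1 applies: 11 − 2 = 9.
R2 applies: 9 + 2 = 11.
R3 applies (level before this adjustment is 11 ≥ 11, so +5): 11 + 5 = 16.
R4 applies (level before this adjustment is 16 ≥ 10, so +2): 16 + 2 = 18.
R5 does not apply.
R7 applies: 18 − 3 = 15.
Final offense level: 15.
Criminal history: 3 prior points → Category II (2-7).
Level 15 falls in the 15-19 band.
Grid: Level 15-19 × Category II = 31-40 months.

31-40 months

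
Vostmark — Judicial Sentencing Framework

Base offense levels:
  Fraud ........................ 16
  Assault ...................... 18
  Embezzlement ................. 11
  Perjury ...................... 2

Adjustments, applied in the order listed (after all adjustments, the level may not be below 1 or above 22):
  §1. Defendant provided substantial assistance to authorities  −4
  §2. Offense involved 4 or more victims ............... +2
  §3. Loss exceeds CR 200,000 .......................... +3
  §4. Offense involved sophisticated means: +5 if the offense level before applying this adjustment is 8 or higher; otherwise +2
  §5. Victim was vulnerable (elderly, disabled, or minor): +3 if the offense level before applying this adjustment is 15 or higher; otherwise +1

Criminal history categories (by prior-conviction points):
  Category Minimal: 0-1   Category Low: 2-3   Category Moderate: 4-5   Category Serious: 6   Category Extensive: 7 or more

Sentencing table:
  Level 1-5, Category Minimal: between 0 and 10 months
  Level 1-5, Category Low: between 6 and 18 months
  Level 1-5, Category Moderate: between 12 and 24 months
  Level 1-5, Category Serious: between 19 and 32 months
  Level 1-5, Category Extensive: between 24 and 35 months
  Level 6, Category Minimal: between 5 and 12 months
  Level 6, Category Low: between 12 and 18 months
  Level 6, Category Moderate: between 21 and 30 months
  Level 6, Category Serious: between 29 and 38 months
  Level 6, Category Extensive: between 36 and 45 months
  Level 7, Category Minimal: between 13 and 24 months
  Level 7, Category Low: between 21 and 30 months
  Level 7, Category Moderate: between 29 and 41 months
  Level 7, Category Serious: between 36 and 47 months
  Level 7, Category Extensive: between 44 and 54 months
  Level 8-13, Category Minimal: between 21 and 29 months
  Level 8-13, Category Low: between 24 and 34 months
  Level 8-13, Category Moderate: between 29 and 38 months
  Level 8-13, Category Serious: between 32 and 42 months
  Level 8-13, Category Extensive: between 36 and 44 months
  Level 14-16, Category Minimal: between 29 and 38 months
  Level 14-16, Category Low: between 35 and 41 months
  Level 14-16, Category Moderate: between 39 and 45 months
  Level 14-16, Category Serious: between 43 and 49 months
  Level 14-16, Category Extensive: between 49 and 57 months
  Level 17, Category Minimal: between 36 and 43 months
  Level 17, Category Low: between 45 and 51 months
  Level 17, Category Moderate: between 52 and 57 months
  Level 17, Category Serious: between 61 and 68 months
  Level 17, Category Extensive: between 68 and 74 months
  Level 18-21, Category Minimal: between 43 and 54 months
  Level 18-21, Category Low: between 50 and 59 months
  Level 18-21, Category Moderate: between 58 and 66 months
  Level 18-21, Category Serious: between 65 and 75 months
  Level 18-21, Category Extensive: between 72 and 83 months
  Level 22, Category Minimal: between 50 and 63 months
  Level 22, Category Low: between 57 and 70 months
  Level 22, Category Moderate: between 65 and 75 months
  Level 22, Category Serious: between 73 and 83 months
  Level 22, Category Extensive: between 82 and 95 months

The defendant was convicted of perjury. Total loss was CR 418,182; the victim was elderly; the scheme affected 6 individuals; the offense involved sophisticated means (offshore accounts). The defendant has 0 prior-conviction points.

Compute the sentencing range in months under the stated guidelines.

21-29 months

Base offense level for perjury: 2.
§1 does not apply.
§2 applies: 2 + 2 = 4.
§3 applies: 4 + 3 = 7.
§4 applies (level before this adjustment is 7 < 8, so +2): 7 + 2 = 9.
§5 applies (level before this adjustment is 9 < 15, so +1): 9 + 1 = 10.
Final offense level: 10.
Criminal history: 0 prior points → Category Minimal (0-1).
Level 10 falls in the 8-13 band.
Grid: Level 8-13 × Category Minimal = 21-29 months.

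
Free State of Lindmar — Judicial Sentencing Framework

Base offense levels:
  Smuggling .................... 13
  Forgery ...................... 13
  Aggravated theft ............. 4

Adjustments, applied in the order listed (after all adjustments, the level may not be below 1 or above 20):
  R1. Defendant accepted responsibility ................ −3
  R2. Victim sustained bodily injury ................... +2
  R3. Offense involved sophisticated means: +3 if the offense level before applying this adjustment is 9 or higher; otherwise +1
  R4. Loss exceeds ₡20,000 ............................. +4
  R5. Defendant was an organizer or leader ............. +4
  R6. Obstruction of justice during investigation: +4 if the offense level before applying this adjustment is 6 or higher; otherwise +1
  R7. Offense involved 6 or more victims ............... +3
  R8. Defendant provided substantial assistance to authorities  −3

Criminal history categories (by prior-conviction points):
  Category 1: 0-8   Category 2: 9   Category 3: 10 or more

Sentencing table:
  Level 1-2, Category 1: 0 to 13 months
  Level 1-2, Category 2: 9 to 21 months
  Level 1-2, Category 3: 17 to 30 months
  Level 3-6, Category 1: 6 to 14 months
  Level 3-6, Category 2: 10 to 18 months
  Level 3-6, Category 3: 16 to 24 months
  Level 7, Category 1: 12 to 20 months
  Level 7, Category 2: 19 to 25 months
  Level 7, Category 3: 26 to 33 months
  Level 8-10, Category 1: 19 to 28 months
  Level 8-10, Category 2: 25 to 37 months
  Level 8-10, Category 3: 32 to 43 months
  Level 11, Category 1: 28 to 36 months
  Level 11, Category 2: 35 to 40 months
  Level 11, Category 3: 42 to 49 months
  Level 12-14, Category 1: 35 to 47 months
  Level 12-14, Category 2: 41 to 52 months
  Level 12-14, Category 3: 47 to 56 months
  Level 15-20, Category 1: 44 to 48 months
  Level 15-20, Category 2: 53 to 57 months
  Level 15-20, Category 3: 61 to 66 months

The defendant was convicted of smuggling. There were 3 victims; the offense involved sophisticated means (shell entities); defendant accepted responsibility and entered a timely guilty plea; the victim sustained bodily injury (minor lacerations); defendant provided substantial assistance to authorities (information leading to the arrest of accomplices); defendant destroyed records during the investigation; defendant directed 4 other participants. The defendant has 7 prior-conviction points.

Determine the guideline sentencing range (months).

44-48 months

Base offense level for smuggling: 13.
R1 applies: 13 − 3 = 10.
R2 applies: 10 + 2 = 12.
R3 applies (level before this adjustment is 12 ≥ 9, so +3): 12 + 3 = 15.
R4 does not apply.
R5 applies: 15 + 4 = 19.
R6 applies (level before this adjustment is 19 ≥ 6, so +4): 19 + 4 = 23.
R7 does not apply.
R8 applies: 23 − 3 = 20.
Final offense level: 20.
Criminal history: 7 prior points → Category 1 (0-8).
Level 20 falls in the 15-20 band.
Grid: Level 15-20 × Category 1 = 44-48 months.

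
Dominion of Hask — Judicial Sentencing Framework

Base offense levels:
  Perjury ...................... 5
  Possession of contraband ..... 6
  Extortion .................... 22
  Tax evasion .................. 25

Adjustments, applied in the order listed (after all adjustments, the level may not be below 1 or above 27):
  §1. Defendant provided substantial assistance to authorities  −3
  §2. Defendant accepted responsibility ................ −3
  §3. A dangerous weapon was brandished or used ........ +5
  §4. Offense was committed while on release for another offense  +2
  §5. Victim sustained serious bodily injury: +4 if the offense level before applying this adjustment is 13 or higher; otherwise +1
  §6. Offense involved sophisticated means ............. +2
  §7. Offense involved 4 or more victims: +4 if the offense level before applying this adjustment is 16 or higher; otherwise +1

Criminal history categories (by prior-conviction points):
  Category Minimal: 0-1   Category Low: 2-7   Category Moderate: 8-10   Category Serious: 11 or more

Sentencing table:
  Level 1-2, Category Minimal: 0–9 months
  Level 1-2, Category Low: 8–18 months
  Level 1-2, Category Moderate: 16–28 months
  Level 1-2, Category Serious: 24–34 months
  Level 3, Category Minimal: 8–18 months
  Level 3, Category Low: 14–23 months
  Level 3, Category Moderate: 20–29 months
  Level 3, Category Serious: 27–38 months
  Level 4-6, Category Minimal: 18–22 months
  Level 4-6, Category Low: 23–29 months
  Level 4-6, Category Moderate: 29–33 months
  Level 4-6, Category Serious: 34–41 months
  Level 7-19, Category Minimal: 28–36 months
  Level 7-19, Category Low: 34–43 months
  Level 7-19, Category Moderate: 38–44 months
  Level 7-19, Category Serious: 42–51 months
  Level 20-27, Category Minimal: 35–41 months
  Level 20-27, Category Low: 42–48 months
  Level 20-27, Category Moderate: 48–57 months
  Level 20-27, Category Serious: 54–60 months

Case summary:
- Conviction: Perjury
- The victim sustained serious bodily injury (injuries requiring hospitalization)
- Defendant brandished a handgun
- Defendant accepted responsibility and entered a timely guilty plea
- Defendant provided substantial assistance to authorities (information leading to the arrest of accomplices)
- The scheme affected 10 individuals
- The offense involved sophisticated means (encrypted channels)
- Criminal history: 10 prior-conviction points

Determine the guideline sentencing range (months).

Base offense level for perjury: 5.
§1 applies: 5 − 3 = 2.
§2 applies: 2 − 3 = -1.
§3 applies: -1 + 5 = 4.
§4 does not apply.
§5 applies (level before this adjustment is 4 < 13, so +1): 4 + 1 = 5.
§6 applies: 5 + 2 = 7.
§7 applies (level before this adjustment is 7 < 16, so +1): 7 + 1 = 8.
Final offense level: 8.
Criminal history: 10 prior points → Category Moderate (8-10).
Level 8 falls in the 7-19 band.
Grid: Level 7-19 × Category Moderate = 38-44 months.

38-44 months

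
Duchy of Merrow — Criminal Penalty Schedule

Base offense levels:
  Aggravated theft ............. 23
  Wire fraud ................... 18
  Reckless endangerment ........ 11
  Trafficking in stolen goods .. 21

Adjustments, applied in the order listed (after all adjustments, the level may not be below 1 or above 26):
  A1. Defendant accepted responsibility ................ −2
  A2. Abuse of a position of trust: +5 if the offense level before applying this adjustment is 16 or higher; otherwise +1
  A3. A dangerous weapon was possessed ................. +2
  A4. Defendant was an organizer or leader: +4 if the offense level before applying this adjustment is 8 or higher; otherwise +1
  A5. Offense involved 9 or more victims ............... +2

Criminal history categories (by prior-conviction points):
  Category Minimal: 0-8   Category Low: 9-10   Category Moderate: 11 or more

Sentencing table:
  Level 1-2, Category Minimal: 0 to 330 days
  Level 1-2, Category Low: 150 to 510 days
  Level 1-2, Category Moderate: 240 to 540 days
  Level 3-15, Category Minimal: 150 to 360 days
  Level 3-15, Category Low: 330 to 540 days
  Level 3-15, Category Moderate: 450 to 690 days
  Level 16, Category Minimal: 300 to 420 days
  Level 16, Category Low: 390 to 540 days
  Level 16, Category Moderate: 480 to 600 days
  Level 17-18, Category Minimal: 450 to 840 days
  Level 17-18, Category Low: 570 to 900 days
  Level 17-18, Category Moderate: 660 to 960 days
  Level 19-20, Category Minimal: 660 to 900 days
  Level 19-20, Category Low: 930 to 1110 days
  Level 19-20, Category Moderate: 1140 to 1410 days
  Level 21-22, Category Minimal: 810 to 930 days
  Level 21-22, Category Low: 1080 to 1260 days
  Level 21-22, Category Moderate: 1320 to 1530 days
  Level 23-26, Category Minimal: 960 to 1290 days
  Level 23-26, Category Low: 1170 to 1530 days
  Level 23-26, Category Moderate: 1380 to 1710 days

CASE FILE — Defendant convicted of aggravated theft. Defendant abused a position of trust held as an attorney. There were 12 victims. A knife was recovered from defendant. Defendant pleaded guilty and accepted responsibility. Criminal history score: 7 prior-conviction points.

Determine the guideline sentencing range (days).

960-1290 days

Base offense level for aggravated theft: 23.
A1 applies: 23 − 2 = 21.
A2 applies (level before this adjustment is 21 ≥ 16, so +5): 21 + 5 = 26.
A3 applies: 26 + 2 = 28.
A5 applies: 28 + 2 = 30.
Level 30 exceeds the maximum of 26; capped at 26.
Final offense level: 26.
Criminal history: 7 prior points → Category Minimal (0-8).
Level 26 falls in the 23-26 band.
Grid: Level 23-26 × Category Minimal = 960-1290 days.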